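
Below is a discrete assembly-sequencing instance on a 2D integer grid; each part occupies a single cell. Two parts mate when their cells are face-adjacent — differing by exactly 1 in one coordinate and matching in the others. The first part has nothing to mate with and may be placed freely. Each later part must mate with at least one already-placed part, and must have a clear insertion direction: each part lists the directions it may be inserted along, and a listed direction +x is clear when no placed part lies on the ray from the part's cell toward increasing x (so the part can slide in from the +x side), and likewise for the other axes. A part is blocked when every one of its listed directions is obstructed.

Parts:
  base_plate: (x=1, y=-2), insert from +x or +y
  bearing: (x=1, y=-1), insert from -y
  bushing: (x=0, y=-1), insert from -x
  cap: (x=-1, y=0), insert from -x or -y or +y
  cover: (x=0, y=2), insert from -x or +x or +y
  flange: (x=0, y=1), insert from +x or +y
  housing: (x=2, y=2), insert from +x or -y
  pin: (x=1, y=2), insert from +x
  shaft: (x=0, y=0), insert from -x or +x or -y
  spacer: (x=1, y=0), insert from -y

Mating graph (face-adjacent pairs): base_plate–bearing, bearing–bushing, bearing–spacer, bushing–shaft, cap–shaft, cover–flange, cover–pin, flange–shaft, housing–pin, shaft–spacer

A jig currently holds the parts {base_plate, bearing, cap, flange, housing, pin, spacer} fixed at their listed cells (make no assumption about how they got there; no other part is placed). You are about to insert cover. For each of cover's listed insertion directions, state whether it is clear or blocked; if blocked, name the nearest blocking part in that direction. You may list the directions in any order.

+x: blocked by pin; +y: clear; -x: clear

-x: ray from cover(0, 2) has no placed part ⇒ clear
+x: nearest on ray is pin@(1, 2) ⇒ blocked
+y: ray from cover(0, 2) has no placed part ⇒ clear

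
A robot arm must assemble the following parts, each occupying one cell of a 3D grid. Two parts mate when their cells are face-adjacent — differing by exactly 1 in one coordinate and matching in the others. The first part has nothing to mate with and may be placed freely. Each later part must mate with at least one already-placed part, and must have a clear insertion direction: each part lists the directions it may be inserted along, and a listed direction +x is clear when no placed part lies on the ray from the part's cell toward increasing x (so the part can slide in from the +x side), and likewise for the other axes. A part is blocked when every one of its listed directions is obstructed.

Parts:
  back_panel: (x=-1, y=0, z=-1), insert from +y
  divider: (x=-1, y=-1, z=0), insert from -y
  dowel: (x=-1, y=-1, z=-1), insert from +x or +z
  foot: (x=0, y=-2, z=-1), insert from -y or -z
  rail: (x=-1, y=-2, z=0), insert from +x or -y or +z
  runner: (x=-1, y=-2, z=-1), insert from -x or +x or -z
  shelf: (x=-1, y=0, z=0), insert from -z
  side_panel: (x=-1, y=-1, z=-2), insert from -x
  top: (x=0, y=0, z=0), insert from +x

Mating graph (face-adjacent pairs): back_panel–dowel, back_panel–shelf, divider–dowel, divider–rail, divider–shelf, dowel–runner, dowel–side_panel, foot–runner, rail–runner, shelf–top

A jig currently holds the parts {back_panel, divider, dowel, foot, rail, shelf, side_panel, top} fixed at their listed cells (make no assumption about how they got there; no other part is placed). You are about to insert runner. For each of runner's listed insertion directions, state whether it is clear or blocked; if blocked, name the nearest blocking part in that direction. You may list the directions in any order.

-x: ray from runner(-1, -2, -1) has no placed part ⇒ clear
+x: nearest on ray is foot@(0, -2, -1) ⇒ blocked
-z: ray from runner(-1, -2, -1) has no placed part ⇒ clear

+x: blocked by foot; -x: clear; -z: clear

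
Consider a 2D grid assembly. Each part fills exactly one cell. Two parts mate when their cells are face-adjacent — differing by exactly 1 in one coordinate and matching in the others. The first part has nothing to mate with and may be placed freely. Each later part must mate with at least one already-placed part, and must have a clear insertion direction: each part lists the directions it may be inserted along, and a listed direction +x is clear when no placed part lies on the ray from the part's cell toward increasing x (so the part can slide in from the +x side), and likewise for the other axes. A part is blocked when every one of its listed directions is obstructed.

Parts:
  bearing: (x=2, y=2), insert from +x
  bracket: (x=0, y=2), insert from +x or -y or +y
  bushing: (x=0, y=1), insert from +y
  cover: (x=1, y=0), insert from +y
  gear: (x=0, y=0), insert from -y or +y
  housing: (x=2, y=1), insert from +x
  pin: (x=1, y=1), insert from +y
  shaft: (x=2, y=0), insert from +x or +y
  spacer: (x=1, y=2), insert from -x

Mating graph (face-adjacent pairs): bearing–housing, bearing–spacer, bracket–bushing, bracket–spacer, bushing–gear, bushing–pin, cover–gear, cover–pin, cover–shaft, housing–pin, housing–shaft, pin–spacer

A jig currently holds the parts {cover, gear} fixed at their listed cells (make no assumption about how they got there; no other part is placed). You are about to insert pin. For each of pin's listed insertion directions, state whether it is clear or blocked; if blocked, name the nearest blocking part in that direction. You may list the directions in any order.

+y: clear

+y: ray from pin(1, 1) has no placed part ⇒ clear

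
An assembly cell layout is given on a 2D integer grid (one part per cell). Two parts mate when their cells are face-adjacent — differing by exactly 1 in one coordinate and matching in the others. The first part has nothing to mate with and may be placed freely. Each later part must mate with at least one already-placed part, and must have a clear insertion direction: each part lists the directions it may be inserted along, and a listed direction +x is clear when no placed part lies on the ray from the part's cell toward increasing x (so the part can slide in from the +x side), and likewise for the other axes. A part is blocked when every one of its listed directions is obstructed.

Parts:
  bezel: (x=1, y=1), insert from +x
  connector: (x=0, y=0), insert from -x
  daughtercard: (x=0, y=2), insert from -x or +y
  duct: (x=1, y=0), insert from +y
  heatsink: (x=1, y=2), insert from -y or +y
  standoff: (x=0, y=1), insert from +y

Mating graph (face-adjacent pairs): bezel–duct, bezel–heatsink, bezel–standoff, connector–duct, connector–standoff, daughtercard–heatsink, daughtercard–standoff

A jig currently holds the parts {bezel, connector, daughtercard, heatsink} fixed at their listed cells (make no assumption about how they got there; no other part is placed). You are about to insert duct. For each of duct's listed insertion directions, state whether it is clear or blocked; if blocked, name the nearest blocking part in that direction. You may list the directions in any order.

+y: nearest on ray is bezel@(1, 1) ⇒ blocked

+y: blocked by bezel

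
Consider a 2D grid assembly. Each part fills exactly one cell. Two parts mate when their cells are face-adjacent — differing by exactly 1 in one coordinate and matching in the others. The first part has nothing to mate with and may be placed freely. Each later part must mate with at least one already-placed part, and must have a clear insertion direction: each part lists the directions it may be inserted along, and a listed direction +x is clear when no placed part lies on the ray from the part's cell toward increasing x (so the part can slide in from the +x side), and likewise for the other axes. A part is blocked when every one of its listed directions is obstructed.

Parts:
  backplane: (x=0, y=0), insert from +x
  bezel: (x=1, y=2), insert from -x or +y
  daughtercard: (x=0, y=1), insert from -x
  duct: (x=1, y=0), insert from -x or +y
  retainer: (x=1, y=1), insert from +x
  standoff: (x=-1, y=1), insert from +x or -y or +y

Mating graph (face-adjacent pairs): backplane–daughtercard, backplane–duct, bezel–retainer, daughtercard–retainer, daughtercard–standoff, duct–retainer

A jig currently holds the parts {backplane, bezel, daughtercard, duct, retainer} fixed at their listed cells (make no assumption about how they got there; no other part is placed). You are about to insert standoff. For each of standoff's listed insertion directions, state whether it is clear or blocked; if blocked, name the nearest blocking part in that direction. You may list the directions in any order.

+x: blocked by daughtercard; +y: clear; -y: clear

+x: nearest on ray is daughtercard@(0, 1) ⇒ blocked
-y: ray from standoff(-1, 1) has no placed part ⇒ clear
+y: ray from standoff(-1, 1) has no placed part ⇒ clear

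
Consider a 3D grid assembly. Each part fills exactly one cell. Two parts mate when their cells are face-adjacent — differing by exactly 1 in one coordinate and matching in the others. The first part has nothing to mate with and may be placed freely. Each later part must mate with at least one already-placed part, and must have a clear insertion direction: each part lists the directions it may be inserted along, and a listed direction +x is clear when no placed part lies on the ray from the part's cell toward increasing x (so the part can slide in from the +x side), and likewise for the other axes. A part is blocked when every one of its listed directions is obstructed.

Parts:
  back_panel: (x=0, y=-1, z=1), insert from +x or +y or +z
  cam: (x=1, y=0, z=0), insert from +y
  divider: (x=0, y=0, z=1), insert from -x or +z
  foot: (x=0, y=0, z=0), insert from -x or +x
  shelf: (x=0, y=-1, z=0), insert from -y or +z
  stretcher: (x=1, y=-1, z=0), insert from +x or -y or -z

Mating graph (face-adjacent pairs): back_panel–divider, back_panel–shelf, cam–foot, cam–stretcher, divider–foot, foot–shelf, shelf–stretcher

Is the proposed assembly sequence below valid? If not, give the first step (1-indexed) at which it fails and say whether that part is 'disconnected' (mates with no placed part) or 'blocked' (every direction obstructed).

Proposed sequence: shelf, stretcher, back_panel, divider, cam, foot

1. shelf@(0, -1, 0) [-y clear] — {shelf}
2. stretcher@(1, -1, 0) [+x clear] — {shelf, stretcher}
3. back_panel@(0, -1, 1) [+x clear] — {back_panel, shelf, stretcher}
4. divider@(0, 0, 1) [-x clear] — {back_panel, divider, shelf, stretcher}
5. cam@(1, 0, 0) [+y clear] — {back_panel, cam, divider, shelf, stretcher}
6. foot@(0, 0, 0) [-x clear] — {back_panel, cam, divider, foot, shelf, stretcher}

Valid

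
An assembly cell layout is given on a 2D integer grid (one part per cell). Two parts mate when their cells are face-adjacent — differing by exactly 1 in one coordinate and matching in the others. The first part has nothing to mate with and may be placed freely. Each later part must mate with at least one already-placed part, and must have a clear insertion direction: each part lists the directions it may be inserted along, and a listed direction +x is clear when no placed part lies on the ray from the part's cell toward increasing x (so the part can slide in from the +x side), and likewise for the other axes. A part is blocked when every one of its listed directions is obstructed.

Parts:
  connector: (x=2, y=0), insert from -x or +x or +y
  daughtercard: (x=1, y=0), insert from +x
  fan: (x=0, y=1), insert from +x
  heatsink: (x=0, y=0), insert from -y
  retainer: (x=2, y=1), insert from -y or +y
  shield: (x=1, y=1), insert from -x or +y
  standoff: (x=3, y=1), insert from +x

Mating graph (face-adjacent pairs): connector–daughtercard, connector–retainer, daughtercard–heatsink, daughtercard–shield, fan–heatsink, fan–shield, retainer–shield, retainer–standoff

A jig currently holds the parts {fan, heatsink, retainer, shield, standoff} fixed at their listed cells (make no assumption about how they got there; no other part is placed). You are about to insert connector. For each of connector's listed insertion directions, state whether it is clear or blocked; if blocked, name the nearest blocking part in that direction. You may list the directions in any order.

-x: nearest on ray is heatsink@(0, 0) ⇒ blocked
+x: ray from connector(2, 0) has no placed part ⇒ clear
+y: nearest on ray is retainer@(2, 1) ⇒ blocked

+x: clear; +y: blocked by retainer; -x: blocked by heatsink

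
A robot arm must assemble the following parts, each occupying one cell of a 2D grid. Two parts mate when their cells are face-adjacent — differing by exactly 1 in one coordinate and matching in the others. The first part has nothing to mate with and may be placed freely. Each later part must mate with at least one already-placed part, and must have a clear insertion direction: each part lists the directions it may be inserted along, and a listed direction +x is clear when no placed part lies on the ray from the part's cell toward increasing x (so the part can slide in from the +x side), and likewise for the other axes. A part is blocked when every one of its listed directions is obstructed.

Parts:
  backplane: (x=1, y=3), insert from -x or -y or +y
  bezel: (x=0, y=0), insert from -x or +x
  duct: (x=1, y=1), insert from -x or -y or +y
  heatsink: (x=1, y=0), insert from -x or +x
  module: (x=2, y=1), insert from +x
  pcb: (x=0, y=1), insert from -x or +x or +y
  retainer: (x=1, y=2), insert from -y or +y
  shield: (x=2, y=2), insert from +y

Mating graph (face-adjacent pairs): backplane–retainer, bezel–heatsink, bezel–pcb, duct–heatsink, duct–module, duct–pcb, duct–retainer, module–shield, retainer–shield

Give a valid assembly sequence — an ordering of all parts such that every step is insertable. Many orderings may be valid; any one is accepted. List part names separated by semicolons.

backplane; retainer; duct; module; pcb; shield; bezel; heatsink

1. backplane@(1, 3) [-x clear] — {backplane}
2. retainer@(1, 2) [-y clear] — {backplane, retainer}
3. duct@(1, 1) [-x clear] — {backplane, duct, retainer}
4. module@(2, 1) [+x clear] — {backplane, duct, module, retainer}
5. pcb@(0, 1) [-x clear] — {backplane, duct, module, pcb, retainer}
6. shield@(2, 2) [+y clear] — {backplane, duct, module, pcb, retainer, shield}
7. bezel@(0, 0) [-x clear] — {backplane, bezel, duct, module, pcb, retainer, shield}
8. heatsink@(1, 0) [+x clear] — {backplane, bezel, duct, heatsink, module, pcb, retainer, shield}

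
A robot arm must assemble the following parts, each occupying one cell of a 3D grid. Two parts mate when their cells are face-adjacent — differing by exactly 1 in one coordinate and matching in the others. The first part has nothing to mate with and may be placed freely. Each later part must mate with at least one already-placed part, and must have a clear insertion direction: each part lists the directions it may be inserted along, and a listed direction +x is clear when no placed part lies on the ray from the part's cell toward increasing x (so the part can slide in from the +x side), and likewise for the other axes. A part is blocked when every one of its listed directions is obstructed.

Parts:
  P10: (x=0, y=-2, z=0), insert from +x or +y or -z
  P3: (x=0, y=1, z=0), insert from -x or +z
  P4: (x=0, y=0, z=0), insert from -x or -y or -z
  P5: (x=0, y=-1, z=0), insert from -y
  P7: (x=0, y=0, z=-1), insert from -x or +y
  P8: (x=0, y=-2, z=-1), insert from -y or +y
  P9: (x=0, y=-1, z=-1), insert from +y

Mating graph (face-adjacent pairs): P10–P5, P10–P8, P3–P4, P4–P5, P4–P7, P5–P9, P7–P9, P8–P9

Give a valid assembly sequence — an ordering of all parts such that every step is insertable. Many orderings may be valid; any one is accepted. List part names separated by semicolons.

P4; P5; P10; P8; P9; P7; P3

1. P4@(0, 0, 0) [-x clear] — {P4}
2. P5@(0, -1, 0) [-y clear] — {P4, P5}
3. P10@(0, -2, 0) [+x clear] — {P10, P4, P5}
4. P8@(0, -2, -1) [-y clear] — {P10, P4, P5, P8}
5. P9@(0, -1, -1) [+y clear] — {P10, P4, P5, P8, P9}
6. P7@(0, 0, -1) [-x clear] — {P10, P4, P5, P7, P8, P9}
7. P3@(0, 1, 0) [-x clear] — {P10, P3, P4, P5, P7, P8, P9}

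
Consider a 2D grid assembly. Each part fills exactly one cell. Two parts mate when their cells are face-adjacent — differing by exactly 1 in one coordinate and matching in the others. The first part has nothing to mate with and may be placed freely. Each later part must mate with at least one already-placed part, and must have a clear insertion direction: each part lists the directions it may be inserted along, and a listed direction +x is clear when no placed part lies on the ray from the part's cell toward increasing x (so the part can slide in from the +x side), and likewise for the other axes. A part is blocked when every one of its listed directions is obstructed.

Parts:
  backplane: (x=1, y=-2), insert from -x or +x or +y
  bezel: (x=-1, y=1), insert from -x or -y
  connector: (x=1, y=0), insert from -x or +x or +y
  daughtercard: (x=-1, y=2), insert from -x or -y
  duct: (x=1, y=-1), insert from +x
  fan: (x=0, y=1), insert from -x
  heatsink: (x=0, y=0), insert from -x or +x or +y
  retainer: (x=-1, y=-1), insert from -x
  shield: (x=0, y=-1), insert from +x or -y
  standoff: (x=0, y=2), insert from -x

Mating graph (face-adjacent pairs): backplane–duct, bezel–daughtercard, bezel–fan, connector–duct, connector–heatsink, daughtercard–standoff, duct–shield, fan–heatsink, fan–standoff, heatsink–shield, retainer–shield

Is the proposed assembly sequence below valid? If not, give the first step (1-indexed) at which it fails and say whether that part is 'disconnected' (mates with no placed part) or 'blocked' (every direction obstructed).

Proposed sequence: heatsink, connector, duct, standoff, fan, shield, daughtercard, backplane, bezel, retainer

Invalid at step 4 (disconnected)

1. heatsink@(0, 0) [-x clear] — {heatsink}
2. connector@(1, 0) [+x clear] — {connector, heatsink}
3. duct@(1, -1) [+x clear] — {connector, duct, heatsink}
4. standoff@(0, 2) — no placed neighbour ⇒ disconnected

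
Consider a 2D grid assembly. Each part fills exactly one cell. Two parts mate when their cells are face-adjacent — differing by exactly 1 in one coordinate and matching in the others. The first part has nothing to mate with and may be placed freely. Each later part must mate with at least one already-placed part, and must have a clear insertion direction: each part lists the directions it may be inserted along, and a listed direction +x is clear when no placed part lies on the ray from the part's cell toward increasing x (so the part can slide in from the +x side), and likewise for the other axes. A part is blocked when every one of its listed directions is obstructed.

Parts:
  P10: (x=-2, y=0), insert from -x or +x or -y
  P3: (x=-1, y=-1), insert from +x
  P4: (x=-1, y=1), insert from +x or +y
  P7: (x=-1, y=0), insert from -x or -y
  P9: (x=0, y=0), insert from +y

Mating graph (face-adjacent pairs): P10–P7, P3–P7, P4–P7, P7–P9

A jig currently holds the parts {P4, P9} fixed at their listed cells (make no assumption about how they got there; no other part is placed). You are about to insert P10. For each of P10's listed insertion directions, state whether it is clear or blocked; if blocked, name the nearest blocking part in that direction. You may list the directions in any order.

-x: ray from P10(-2, 0) has no placed part ⇒ clear
+x: nearest on ray is P9@(0, 0) ⇒ blocked
-y: ray from P10(-2, 0) has no placed part ⇒ clear

+x: blocked by P9; -x: clear; -y: clear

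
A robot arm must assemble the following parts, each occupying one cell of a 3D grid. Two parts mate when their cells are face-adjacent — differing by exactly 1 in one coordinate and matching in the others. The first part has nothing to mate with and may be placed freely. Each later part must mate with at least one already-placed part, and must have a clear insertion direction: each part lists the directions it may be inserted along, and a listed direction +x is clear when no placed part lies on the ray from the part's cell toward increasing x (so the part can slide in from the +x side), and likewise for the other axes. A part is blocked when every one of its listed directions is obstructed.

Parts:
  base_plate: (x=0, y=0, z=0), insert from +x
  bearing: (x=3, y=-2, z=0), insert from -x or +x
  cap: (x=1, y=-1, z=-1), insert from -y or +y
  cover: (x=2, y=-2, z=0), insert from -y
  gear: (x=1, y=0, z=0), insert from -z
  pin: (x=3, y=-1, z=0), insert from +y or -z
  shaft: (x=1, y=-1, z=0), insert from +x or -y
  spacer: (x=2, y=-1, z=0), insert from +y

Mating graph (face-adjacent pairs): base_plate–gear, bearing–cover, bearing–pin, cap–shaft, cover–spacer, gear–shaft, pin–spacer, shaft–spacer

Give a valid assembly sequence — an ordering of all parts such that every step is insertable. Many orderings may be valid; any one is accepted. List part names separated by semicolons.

1. base_plate@(0, 0, 0) [+x clear] — {base_plate}
2. gear@(1, 0, 0) [-z clear] — {base_plate, gear}
3. shaft@(1, -1, 0) [+x clear] — {base_plate, gear, shaft}
4. spacer@(2, -1, 0) [+y clear] — {base_plate, gear, shaft, spacer}
5. pin@(3, -1, 0) [+y clear] — {base_plate, gear, pin, shaft, spacer}
6. cover@(2, -2, 0) [-y clear] — {base_plate, cover, gear, pin, shaft, spacer}
7. cap@(1, -1, -1) [-y clear] — {base_plate, cap, cover, gear, pin, shaft, spacer}
8. bearing@(3, -2, 0) [+x clear] — {base_plate, bearing, cap, cover, gear, pin, shaft, spacer}

base_plate; gear; shaft; spacer; pin; cover; cap; bearing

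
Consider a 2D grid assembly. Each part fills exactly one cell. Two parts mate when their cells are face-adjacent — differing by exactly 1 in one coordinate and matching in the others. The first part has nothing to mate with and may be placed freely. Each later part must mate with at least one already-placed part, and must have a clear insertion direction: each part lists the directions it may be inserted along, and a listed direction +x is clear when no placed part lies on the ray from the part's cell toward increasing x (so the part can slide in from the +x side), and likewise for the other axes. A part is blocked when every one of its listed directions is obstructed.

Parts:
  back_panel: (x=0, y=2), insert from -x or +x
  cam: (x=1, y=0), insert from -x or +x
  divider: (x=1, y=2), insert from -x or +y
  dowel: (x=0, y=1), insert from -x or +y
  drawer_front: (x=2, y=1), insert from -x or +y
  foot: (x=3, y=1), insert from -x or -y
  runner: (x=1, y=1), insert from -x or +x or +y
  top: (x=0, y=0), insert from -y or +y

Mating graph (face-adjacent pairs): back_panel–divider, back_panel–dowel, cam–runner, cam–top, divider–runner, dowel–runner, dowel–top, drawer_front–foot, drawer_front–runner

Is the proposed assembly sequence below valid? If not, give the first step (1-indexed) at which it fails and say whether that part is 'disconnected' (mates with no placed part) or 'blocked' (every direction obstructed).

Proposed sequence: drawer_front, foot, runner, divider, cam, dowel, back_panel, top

Valid

1. drawer_front@(2, 1) [-x clear] — {drawer_front}
2. foot@(3, 1) [-y clear] — {drawer_front, foot}
3. runner@(1, 1) [-x clear] — {drawer_front, foot, runner}
4. divider@(1, 2) [-x clear] — {divider, drawer_front, foot, runner}
5. cam@(1, 0) [-x clear] — {cam, divider, drawer_front, foot, runner}
6. dowel@(0, 1) [-x clear] — {cam, divider, dowel, drawer_front, foot, runner}
7. back_panel@(0, 2) [-x clear] — {back_panel, cam, divider, dowel, drawer_front, foot, runner}
8. top@(0, 0) [-y clear] — {back_panel, cam, divider, dowel, drawer_front, foot, runner, top}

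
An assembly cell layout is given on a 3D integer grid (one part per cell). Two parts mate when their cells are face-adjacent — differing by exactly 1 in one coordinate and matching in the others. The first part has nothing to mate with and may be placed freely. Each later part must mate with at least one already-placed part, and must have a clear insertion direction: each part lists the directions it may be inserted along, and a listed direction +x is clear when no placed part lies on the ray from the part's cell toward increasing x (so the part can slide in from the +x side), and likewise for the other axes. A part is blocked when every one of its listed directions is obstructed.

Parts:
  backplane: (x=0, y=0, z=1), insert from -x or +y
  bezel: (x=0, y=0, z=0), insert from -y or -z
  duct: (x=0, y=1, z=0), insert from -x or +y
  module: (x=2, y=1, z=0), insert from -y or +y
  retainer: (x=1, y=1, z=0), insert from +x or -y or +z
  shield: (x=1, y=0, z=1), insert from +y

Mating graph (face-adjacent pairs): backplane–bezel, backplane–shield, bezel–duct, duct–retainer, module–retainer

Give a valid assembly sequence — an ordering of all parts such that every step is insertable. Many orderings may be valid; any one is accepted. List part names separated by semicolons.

retainer; module; duct; bezel; backplane; shield

1. retainer@(1, 1, 0) [+x clear] — {retainer}
2. module@(2, 1, 0) [-y clear] — {module, retainer}
3. duct@(0, 1, 0) [-x clear] — {duct, module, retainer}
4. bezel@(0, 0, 0) [-y clear] — {bezel, duct, module, retainer}
5. backplane@(0, 0, 1) [-x clear] — {backplane, bezel, duct, module, retainer}
6. shield@(1, 0, 1) [+y clear] — {backplane, bezel, duct, module, retainer, shield}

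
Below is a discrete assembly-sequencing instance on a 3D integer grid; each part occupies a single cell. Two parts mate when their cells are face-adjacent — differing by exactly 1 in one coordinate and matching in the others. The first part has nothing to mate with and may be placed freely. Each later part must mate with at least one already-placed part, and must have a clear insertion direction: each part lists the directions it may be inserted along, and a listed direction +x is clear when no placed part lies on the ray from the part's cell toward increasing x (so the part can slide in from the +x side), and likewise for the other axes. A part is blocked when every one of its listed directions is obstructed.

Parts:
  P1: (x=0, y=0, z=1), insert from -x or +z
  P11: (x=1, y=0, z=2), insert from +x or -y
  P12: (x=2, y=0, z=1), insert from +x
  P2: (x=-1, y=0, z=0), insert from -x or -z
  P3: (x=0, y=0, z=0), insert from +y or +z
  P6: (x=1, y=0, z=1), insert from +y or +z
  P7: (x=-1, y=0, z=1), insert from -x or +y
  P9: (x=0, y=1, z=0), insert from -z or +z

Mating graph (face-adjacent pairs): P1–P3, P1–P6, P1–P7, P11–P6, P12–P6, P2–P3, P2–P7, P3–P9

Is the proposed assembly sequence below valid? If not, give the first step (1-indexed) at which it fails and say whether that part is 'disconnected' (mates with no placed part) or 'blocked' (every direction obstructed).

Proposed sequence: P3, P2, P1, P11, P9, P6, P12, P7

Invalid at step 4 (disconnected)

1. P3@(0, 0, 0) [+y clear] — {P3}
2. P2@(-1, 0, 0) [-x clear] — {P2, P3}
3. P1@(0, 0, 1) [-x clear] — {P1, P2, P3}
4. P11@(1, 0, 2) — no placed neighbour ⇒ disconnected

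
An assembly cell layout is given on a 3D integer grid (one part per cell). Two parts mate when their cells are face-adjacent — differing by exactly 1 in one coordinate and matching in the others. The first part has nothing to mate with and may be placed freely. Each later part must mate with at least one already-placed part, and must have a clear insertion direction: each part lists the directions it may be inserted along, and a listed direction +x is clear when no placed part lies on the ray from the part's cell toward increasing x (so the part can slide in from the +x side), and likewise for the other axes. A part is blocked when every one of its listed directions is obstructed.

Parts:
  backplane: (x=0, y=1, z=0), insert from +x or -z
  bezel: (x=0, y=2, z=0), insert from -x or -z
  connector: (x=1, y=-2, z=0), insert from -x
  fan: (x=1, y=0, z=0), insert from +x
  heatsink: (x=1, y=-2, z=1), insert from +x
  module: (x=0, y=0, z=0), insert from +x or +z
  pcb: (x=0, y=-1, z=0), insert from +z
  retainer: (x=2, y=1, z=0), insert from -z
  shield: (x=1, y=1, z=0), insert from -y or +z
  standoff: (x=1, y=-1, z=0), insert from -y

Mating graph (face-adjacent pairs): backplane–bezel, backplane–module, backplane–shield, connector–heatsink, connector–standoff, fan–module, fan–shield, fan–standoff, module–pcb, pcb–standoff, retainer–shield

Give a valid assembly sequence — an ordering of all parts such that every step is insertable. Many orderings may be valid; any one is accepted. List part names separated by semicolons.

retainer; shield; backplane; bezel; module; fan; pcb; standoff; connector; heatsink

1. retainer@(2, 1, 0) [-z clear] — {retainer}
2. shield@(1, 1, 0) [-y clear] — {retainer, shield}
3. backplane@(0, 1, 0) [-z clear] — {backplane, retainer, shield}
4. bezel@(0, 2, 0) [-x clear] — {backplane, bezel, retainer, shield}
5. module@(0, 0, 0) [+x clear] — {backplane, bezel, module, retainer, shield}
6. fan@(1, 0, 0) [+x clear] — {backplane, bezel, fan, module, retainer, shield}
7. pcb@(0, -1, 0) [+z clear] — {backplane, bezel, fan, module, pcb, retainer, shield}
8. standoff@(1, -1, 0) [-y clear] — {backplane, bezel, fan, module, pcb, retainer, shield, standoff}
9. connector@(1, -2, 0) [-x clear] — {backplane, bezel, connector, fan, module, pcb, retainer, shield, standoff}
10. heatsink@(1, -2, 1) [+x clear] — {backplane, bezel, connector, fan, heatsink, module, pcb, retainer, shield, standoff}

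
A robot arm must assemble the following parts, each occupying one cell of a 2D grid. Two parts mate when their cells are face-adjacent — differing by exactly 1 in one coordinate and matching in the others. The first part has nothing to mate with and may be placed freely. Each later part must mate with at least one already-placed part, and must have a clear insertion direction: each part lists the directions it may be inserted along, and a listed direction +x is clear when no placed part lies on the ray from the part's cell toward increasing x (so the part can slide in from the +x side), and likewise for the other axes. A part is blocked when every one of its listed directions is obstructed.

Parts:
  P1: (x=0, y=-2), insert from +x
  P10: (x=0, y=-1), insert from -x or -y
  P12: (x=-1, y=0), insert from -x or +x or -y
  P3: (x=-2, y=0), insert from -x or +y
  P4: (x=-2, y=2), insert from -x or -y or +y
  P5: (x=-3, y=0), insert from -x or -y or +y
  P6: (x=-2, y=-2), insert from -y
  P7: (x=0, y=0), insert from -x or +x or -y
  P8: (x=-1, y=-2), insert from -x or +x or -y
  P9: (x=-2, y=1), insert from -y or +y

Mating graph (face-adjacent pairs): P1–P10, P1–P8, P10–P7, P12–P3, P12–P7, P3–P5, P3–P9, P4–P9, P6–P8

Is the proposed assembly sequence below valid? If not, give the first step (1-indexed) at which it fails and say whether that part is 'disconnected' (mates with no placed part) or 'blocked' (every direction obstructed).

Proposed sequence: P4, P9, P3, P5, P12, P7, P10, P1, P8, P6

Valid

1. P4@(-2, 2) [-x clear] — {P4}
2. P9@(-2, 1) [-y clear] — {P4, P9}
3. P3@(-2, 0) [-x clear] — {P3, P4, P9}
4. P5@(-3, 0) [-x clear] — {P3, P4, P5, P9}
5. P12@(-1, 0) [+x clear] — {P12, P3, P4, P5, P9}
6. P7@(0, 0) [+x clear] — {P12, P3, P4, P5, P7, P9}
7. P10@(0, -1) [-x clear] — {P10, P12, P3, P4, P5, P7, P9}
8. P1@(0, -2) [+x clear] — {P1, P10, P12, P3, P4, P5, P7, P9}
9. P8@(-1, -2) [-x clear] — {P1, P10, P12, P3, P4, P5, P7, P8, P9}
10. P6@(-2, -2) [-y clear] — {P1, P10, P12, P3, P4, P5, P6, P7, P8, P9}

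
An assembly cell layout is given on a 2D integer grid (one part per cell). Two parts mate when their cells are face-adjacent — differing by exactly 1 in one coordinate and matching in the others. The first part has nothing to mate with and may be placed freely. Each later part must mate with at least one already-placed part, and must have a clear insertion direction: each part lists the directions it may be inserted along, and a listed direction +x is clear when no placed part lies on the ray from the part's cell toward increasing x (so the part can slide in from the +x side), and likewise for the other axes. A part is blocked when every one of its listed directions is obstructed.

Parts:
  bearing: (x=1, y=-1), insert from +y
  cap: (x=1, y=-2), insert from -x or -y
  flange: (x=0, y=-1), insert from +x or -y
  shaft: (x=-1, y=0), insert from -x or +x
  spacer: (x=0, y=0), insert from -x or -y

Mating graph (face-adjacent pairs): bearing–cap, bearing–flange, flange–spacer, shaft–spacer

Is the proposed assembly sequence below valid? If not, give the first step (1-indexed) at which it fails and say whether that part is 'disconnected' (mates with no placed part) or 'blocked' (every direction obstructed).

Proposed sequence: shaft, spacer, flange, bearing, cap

1. shaft@(-1, 0) [-x clear] — {shaft}
2. spacer@(0, 0) [-y clear] — {shaft, spacer}
3. flange@(0, -1) [+x clear] — {flange, shaft, spacer}
4. bearing@(1, -1) [+y clear] — {bearing, flange, shaft, spacer}
5. cap@(1, -2) [-x clear] — {bearing, cap, flange, shaft, spacer}

Valid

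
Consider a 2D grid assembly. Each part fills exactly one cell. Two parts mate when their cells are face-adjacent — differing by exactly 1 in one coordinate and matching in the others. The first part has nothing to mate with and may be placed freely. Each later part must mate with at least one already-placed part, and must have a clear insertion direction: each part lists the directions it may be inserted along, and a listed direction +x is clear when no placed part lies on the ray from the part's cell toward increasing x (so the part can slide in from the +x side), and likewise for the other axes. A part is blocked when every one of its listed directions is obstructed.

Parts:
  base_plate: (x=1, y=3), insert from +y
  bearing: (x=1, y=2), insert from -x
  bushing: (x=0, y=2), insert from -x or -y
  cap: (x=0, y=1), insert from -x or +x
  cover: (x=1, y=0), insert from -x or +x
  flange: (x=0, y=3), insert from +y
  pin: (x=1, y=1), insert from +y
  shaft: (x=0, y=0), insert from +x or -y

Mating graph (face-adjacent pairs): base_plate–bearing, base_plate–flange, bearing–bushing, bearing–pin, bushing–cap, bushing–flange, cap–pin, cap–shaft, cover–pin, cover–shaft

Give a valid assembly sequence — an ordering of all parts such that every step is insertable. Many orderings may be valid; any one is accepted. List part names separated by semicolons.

pin; bearing; base_plate; cap; cover; flange; bushing; shaft

1. pin@(1, 1) [+y clear] — {pin}
2. bearing@(1, 2) [-x clear] — {bearing, pin}
3. base_plate@(1, 3) [+y clear] — {base_plate, bearing, pin}
4. cap@(0, 1) [-x clear] — {base_plate, bearing, cap, pin}
5. cover@(1, 0) [-x clear] — {base_plate, bearing, cap, cover, pin}
6. flange@(0, 3) [+y clear] — {base_plate, bearing, cap, cover, flange, pin}
7. bushing@(0, 2) [-x clear] — {base_plate, bearing, bushing, cap, cover, flange, pin}
8. shaft@(0, 0) [-y clear] — {base_plate, bearing, bushing, cap, cover, flange, pin, shaft}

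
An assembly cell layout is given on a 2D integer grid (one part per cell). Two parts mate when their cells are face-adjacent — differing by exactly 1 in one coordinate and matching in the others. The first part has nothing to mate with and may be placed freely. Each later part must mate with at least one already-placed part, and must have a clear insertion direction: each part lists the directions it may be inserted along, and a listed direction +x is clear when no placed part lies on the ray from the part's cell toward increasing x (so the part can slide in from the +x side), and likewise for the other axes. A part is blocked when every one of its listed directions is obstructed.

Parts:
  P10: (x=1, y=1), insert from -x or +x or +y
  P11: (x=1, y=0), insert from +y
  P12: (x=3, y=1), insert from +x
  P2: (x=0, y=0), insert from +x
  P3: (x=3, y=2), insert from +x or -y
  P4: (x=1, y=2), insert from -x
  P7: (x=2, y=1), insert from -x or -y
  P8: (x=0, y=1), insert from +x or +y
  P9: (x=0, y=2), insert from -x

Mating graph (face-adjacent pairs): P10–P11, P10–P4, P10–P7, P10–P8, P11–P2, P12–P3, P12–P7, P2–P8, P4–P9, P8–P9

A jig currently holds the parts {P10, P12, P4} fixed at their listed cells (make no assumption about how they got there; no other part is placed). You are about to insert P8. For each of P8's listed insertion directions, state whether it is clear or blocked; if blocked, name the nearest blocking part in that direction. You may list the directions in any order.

+x: blocked by P10; +y: clear

+x: nearest on ray is P10@(1, 1) ⇒ blocked
+y: ray from P8(0, 1) has no placed part ⇒ clear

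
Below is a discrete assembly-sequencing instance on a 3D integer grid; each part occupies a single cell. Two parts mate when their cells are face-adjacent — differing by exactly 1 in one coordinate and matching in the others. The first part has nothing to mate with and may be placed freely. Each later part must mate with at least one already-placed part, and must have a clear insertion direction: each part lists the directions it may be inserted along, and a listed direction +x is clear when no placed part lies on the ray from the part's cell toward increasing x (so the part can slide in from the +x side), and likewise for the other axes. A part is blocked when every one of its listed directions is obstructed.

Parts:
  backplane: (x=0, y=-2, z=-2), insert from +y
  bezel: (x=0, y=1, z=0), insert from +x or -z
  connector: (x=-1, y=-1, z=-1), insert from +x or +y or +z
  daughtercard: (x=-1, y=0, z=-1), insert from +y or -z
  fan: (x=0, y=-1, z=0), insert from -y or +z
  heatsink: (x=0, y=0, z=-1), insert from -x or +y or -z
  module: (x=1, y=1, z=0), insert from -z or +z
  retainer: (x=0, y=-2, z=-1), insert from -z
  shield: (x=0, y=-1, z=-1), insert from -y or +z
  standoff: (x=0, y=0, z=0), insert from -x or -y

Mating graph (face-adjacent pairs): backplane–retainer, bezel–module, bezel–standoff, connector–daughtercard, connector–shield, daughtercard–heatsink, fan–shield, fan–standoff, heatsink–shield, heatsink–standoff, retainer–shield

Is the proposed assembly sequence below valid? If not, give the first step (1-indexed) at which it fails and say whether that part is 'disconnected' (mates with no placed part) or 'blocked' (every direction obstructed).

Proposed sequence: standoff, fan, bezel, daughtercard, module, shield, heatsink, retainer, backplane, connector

Invalid at step 4 (disconnected)

1. standoff@(0, 0, 0) [-x clear] — {standoff}
2. fan@(0, -1, 0) [-y clear] — {fan, standoff}
3. bezel@(0, 1, 0) [+x clear] — {bezel, fan, standoff}
4. daughtercard@(-1, 0, -1) — no placed neighbour ⇒ disconnected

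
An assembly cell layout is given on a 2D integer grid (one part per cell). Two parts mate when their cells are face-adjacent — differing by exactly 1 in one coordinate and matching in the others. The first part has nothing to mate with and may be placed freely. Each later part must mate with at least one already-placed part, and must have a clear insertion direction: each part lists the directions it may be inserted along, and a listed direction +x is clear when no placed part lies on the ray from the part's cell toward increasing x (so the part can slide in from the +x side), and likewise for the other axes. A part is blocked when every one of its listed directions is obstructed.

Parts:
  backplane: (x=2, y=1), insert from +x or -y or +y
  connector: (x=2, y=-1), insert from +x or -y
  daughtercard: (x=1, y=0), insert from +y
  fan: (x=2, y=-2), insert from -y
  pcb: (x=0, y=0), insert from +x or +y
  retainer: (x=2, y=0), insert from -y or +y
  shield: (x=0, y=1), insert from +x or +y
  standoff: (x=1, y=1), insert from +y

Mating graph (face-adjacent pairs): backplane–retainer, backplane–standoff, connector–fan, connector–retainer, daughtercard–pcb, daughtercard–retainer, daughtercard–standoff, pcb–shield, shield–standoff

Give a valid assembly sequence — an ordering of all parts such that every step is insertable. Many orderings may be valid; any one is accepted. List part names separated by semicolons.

pcb; shield; daughtercard; standoff; backplane; retainer; connector; fan

1. pcb@(0, 0) [+x clear] — {pcb}
2. shield@(0, 1) [+x clear] — {pcb, shield}
3. daughtercard@(1, 0) [+y clear] — {daughtercard, pcb, shield}
4. standoff@(1, 1) [+y clear] — {daughtercard, pcb, shield, standoff}
5. backplane@(2, 1) [+x clear] — {backplane, daughtercard, pcb, shield, standoff}
6. retainer@(2, 0) [-y clear] — {backplane, daughtercard, pcb, retainer, shield, standoff}
7. connector@(2, -1) [+x clear] — {backplane, connector, daughtercard, pcb, retainer, shield, standoff}
8. fan@(2, -2) [-y clear] — {backplane, connector, daughtercard, fan, pcb, retainer, shield, standoff}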